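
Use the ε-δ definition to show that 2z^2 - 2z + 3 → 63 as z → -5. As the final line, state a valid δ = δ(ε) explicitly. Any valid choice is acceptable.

δ = min(1, ε/24)

Suppose ε > 0. We want δ > 0 such that 0 < |z + 5| < δ implies |(2z^2 - 2z + 3) − 63| < ε.
(2z^2 - 2z + 3) − 63 = 2z^2 - 2z - 60 = (z + 5)(2z - 12).
So |(2z^2 - 2z + 3) − 63| = |z + 5|·|2z - 12|.
Require δ ≤ 1. Then |z + 5| < 1 gives |z| < 6, and by the triangle inequality |2z - 12| ≤ 2·6 + 12 = 24.
Hence |(2z^2 - 2z + 3) − 63| ≤ 24|z + 5| < ε provided |z + 5| < ε/24.
Take δ = min(1, ε/24). Then 0 < |z + 5| < δ gives both |z + 5| < 1 and |z + 5| < ε/24, so |(2z^2 - 2z + 3) − 63| < ε.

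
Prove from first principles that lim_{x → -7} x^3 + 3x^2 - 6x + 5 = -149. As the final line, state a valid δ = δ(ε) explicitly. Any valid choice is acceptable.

Fix ε > 0. We want δ > 0 such that 0 < |x + 7| < δ implies |(x^3 + 3x^2 - 6x + 5) + 149| < ε.
(x^3 + 3x^2 - 6x + 5) + 149 = x^3 + 3x^2 - 6x + 154 = (x + 7)(x^2 - 4x + 22).
So |(x^3 + 3x^2 - 6x + 5) + 149| = |x + 7|·|x^2 - 4x + 22|.
Assume first that |x + 7| < 1, so |x| < 8. Then |x^2 - 4x + 22| ≤ 8^2 + 4·8 + 22 = 118.
Hence |(x^3 + 3x^2 - 6x + 5) + 149| ≤ 118|x + 7| < ε provided |x + 7| < ε/118.
Choosing δ = min(1, ε/118) ensures both conditions, hence |(x^3 + 3x^2 - 6x + 5) + 149| < ε.

δ = min(1, ε/118)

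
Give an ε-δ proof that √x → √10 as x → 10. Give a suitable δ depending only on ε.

Let ε > 0. We want δ > 0 such that 0 < |x − 10| < δ implies |√x − √10| < ε.
Multiplying by the conjugate, |√x − √10| = |x − 10|/(√x + √10).
Restrict δ ≤ 10 so that |x − 10| < 10 forces x > 0, and then √x + √10 > √10.
Hence |√x − √10| < |x − 10|/√10, which is < ε once |x − 10| < √10·ε.
Take δ = min(10, √10·ε). If 0 < |x − 10| < δ then x > 0 and |√x − √10| < |x − 10|/√10 < ε.

δ = min(10, √10·ε)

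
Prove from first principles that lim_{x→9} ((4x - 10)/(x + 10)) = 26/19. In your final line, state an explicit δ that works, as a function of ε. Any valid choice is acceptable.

Suppose ε > 0. We want δ > 0 with 0 < |x − 9| < δ ⇒ |(4x - 10)/(x + 10) − (26/19)| < ε.
Combining over a common denominator, (4x - 10)/(x + 10) − (26/19) = [(4x - 10)·19 − 26·(x + 10)] / [19·(x + 10)] = 50(x − 9) / (19(x + 10)).
So |(4x - 10)/(x + 10) − (26/19)| = 50|x − 9| / (19·|x + 10|).
Restrict δ ≤ 19/2. Then |x − 9| < 19/2 gives |x + 10| = |(x − 9) + 19| ≥ 19 − 19/2 = 19/2.
Hence |(4x - 10)/(x + 10) − (26/19)| < 50|x − 9|/(19·(19/2)) = (100/361)|x − 9|, which is < ε once |x − 9| < (361/100)ε.
Take δ = min(19/2, (361/100)ε). Then 0 < |x − 9| < δ forces both bounds, so |(4x - 10)/(x + 10) − (26/19)| < ε.

δ = min(19/2, (361/100)ε)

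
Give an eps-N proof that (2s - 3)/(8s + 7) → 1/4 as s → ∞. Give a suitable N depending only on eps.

N = (19/32)/eps

Fix eps > 0. We seek N > 0 such that s > N implies |(2s - 3)/(8s + 7) − (1/4)| < eps.
(2s - 3)/(8s + 7) − (1/4) = (8(2s - 3) − 2(8s + 7)) / (8(8s + 7)) = -38/(8(8s + 7)).
For s > 0 we have 8s + 7 > 8s, so |(2s - 3)/(8s + 7) − (1/4)| = 38/(8(8s + 7)) < 38/(8·8s) = (19/32)/s.
Thus |(2s - 3)/(8s + 7) − (1/4)| < eps whenever s > (19/32)/eps.
Take N = (19/32)/eps. If s > N then |(2s - 3)/(8s + 7) − (1/4)| < (19/32)/s < eps.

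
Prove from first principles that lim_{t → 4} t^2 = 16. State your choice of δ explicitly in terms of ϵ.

δ = min(2, ϵ/10)

Suppose ϵ > 0. We seek δ > 0 with 0 < |t − 4| < δ ⇒ |t^2 − 16| < ϵ.
Factor: t^2 − 16 = (t − 4)(t + 4), so |t^2 − 16| = |t − 4|·|t + 4|.
Restrict δ ≤ 2. Then |t − 4| < 2 gives |t| < 6, so by the triangle inequality |t + 4| ≤ 6 + 4 = 10.
Hence |t^2 − 16| ≤ 10|t − 4|, which is < ϵ once |t − 4| < ϵ/10.
Take δ = min(2, ϵ/10). If 0 < |t − 4| < δ then both bounds hold and |t^2 − 16| ≤ 10|t − 4| < 10·(ϵ/10) = ϵ.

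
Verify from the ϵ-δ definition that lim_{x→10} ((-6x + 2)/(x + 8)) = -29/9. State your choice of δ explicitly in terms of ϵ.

Let ϵ > 0. We want δ > 0 with 0 < |x − 10| < δ ⇒ |(-6x + 2)/(x + 8) + 29/9| < ϵ.
Combining over a common denominator, (-6x + 2)/(x + 8) + 29/9 = [(-6x + 2)·18 − (-58)·(x + 8)] / [18·(x + 8)] = -50(x − 10) / (18(x + 8)).
So |(-6x + 2)/(x + 8) + 29/9| = 50|x − 10| / (18·|x + 8|).
Require δ ≤ 9, so |x + 8| ≥ |18| − |x − 10| > 18 − 9 = 9.
Hence |(-6x + 2)/(x + 8) + 29/9| < 50|x − 10|/(18·9) = (25/81)|x − 10|, which is < ϵ once |x − 10| < (81/25)ϵ.
Take δ = min(9, (81/25)ϵ). Then 0 < |x − 10| < δ forces both bounds, so |(-6x + 2)/(x + 8) + 29/9| < ϵ.

δ = min(9, (81/25)ϵ)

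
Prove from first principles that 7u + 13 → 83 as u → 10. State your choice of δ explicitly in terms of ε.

Suppose ε > 0. We need δ > 0 so that 0 < |u − 10| < δ implies |(7u + 13) − 83| < ε.
Since (7u + 13) − 83 = 7(u − 10), we have |(7u + 13) − 83| = 7|u − 10|.
Thus it suffices that |u − 10| < ε/7.
Take δ = ε/7. If 0 < |u − 10| < δ then |(7u + 13) − 83| = 7|u − 10| < 7·(ε/7) = ε.

δ = ε/7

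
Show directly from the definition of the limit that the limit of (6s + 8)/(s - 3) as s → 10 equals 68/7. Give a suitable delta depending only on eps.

delta = min(7/2, (49/52)eps)

Let eps > 0. We want delta > 0 with 0 < |s − 10| < delta ⇒ |(6s + 8)/(s - 3) − (68/7)| < eps.
Combining over a common denominator, (6s + 8)/(s - 3) − (68/7) = [(6s + 8)·7 − 68·(s - 3)] / [7·(s - 3)] = -26(s − 10) / (7(s - 3)).
So |(6s + 8)/(s - 3) − (68/7)| = 26|s − 10| / (7·|s − 3|).
Require delta ≤ 7/2, so |s − 3| ≥ |7| − |s − 10| > 7 − 7/2 = 7/2.
Hence |(6s + 8)/(s - 3) − (68/7)| < 26|s − 10|/(7·(7/2)) = (52/49)|s − 10|, which is < eps once |s − 10| < (49/52)eps.
Take delta = min(7/2, (49/52)eps). Then 0 < |s − 10| < delta forces both bounds, so |(6s + 8)/(s - 3) − (68/7)| < eps.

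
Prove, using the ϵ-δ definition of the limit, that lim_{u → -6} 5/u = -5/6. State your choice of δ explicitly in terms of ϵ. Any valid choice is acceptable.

Let ϵ > 0 be given. We seek δ > 0 such that 0 < |u + 6| < δ implies |5/u + 5/6| < ϵ.
|5/u + 5/6| = 5·|-6 − u|/(6·|u|) = 5|u + 6|/(6|u|).
Restrict δ ≤ 3. Then |u + 6| < 3 gives |u| > 3, so 6|u| > 18.
Then |5/u + 5/6| < 5|u + 6|/18, which is < ϵ when |u + 6| < (18/5)ϵ.
Take δ = min(3, (18/5)ϵ). Then 0 < |u + 6| < δ gives both |u + 6| < 3 and |u + 6| < (18/5)ϵ, so |5/u + 5/6| < ϵ.

δ = min(3, (18/5)ϵ)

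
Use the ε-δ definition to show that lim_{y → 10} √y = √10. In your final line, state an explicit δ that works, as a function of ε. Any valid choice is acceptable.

Let ε > 0. We want δ > 0 such that 0 < |y − 10| < δ implies |√y − √10| < ε.
Rationalise: √y − √10 = (y − 10)/(√y + √10), so |√y − √10| = |y − 10|/(√y + √10).
Restrict δ ≤ 10 so that |y − 10| < 10 forces y > 0, and then √y + √10 > √10.
Hence |√y − √10| < |y − 10|/√10, which is < ε once |y − 10| < √10·ε.
Take δ = min(10, √10·ε). If 0 < |y − 10| < δ then y > 0 and |√y − √10| < |y − 10|/√10 < ε.

δ = min(10, √10·ε)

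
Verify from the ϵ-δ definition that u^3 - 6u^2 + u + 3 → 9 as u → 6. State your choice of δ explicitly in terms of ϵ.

δ = min(1, ϵ/50)

Let ϵ > 0. We want δ > 0 such that 0 < |u − 6| < δ implies |(u^3 - 6u^2 + u + 3) − 9| < ϵ.
(u^3 - 6u^2 + u + 3) − 9 = u^3 - 6u^2 + u - 6 = (u − 6)(u^2 + 1).
So |(u^3 - 6u^2 + u + 3) − 9| = |u − 6|·|u^2 + 1|.
Assume first that |u − 6| < 1, so |u| < 7. Then |u^2 + 1| ≤ 7^2 + 1 = 50.
Hence |(u^3 - 6u^2 + u + 3) − 9| ≤ 50|u − 6| < ϵ provided |u − 6| < ϵ/50.
Take δ = min(1, ϵ/50). Then 0 < |u − 6| < δ gives both |u − 6| < 1 and |u − 6| < ϵ/50, so |(u^3 - 6u^2 + u + 3) − 9| < ϵ.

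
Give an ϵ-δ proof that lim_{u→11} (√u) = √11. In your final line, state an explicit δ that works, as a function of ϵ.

Let ϵ > 0 be given. We want δ > 0 such that 0 < |u − 11| < δ implies |√u − √11| < ϵ.
Multiplying by the conjugate, |√u − √11| = |u − 11|/(√u + √11).
Restrict δ ≤ 11 so that |u − 11| < 11 forces u > 0, and then √u + √11 > √11.
Hence |√u − √11| < |u − 11|/√11, which is < ϵ once |u − 11| < √11·ϵ.
Take δ = min(11, √11·ϵ). If 0 < |u − 11| < δ then u > 0 and |√u − √11| < |u − 11|/√11 < ϵ.

δ = min(11, √11·ϵ)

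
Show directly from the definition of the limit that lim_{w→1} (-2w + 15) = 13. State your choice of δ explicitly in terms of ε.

Let ε > 0. We need δ > 0 so that 0 < |w − 1| < δ implies |(-2w + 15) − 13| < ε.
Since (-2w + 15) − 13 = -2(w − 1), we have |(-2w + 15) − 13| = 2|w − 1|.
So 2|w − 1| < ε exactly when |w − 1| < ε/2.
Choosing δ = ε/2 gives |(-2w + 15) − 13| = 2|w − 1| < ε whenever |w − 1| < δ.

δ = ε/2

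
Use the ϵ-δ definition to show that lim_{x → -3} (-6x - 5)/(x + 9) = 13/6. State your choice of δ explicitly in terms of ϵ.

δ = min(3, (18/49)ϵ)

Suppose ϵ > 0. We want δ > 0 with 0 < |x + 3| < δ ⇒ |(-6x - 5)/(x + 9) − (13/6)| < ϵ.
Combining over a common denominator, (-6x - 5)/(x + 9) − (13/6) = [(-6x - 5)·6 − 13·(x + 9)] / [6·(x + 9)] = -49(x + 3) / (6(x + 9)).
So |(-6x - 5)/(x + 9) − (13/6)| = 49|x + 3| / (6·|x + 9|).
Restrict δ ≤ 3. Then |x + 3| < 3 gives |x + 9| = |(x + 3) + 6| ≥ 6 − 3 = 3.
Hence |(-6x - 5)/(x + 9) − (13/6)| < 49|x + 3|/(6·3) = (49/18)|x + 3|, which is < ϵ once |x + 3| < (18/49)ϵ.
Take δ = min(3, (18/49)ϵ). Then 0 < |x + 3| < δ forces both bounds, so |(-6x - 5)/(x + 9) − (13/6)| < ϵ.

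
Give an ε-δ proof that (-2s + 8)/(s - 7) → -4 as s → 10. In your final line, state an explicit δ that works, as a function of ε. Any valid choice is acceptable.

δ = min(3/2, (3/4)ε)

Suppose ε > 0. We want δ > 0 with 0 < |s − 10| < δ ⇒ |(-2s + 8)/(s - 7) + 4| < ε.
Combining over a common denominator, (-2s + 8)/(s - 7) + 4 = [(-2s + 8)·3 − (-12)·(s - 7)] / [3·(s - 7)] = 6(s − 10) / (3(s - 7)).
So |(-2s + 8)/(s - 7) + 4| = 6|s − 10| / (3·|s − 7|).
Require δ ≤ 3/2, so |s − 7| ≥ |3| − |s − 10| > 3 − 3/2 = 3/2.
Hence |(-2s + 8)/(s - 7) + 4| < 6|s − 10|/(3·(3/2)) = (4/3)|s − 10|, which is < ε once |s − 10| < (3/4)ε.
Take δ = min(3/2, (3/4)ε). Then 0 < |s − 10| < δ forces both bounds, so |(-2s + 8)/(s - 7) + 4| < ε.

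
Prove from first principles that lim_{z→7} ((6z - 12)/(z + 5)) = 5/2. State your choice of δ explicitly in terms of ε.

Let ε > 0. We want δ > 0 with 0 < |z − 7| < δ ⇒ |(6z - 12)/(z + 5) − (5/2)| < ε.
Combining over a common denominator, (6z - 12)/(z + 5) − (5/2) = [(6z - 12)·12 − 30·(z + 5)] / [12·(z + 5)] = 42(z − 7) / (12(z + 5)).
So |(6z - 12)/(z + 5) − (5/2)| = 42|z − 7| / (12·|z + 5|).
Require δ ≤ 6, so |z + 5| ≥ |12| − |z − 7| > 12 − 6 = 6.
Hence |(6z - 12)/(z + 5) − (5/2)| < 42|z − 7|/(12·6) = (7/12)|z − 7|, which is < ε once |z − 7| < (12/7)ε.
Take δ = min(6, (12/7)ε). Then 0 < |z − 7| < δ forces both bounds, so |(6z - 12)/(z + 5) − (5/2)| < ε.

δ = min(6, (12/7)ε)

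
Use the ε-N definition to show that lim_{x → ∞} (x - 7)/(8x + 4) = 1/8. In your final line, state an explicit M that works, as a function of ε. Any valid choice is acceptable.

Fix ε > 0. We seek M > 0 such that x > M implies |(x - 7)/(8x + 4) − (1/8)| < ε.
(x - 7)/(8x + 4) − (1/8) = (8(x - 7) − (8x + 4)) / (8(8x + 4)) = -60/(8(8x + 4)).
For x > 0 we have 8x + 4 > 8x, so |(x - 7)/(8x + 4) − (1/8)| = 60/(8(8x + 4)) < 60/(8·8x) = (15/16)/x.
Thus |(x - 7)/(8x + 4) − (1/8)| < ε whenever x > (15/16)/ε.
Take M = (15/16)/ε. If x > M then |(x - 7)/(8x + 4) − (1/8)| < (15/16)/x < ε.

M = (15/16)/ε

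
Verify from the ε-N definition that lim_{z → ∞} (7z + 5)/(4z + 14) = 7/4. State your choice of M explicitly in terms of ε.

Fix ε > 0. We seek M > 0 such that z > M implies |(7z + 5)/(4z + 14) − (7/4)| < ε.
(7z + 5)/(4z + 14) − (7/4) = (4(7z + 5) − 7(4z + 14)) / (4(4z + 14)) = -78/(4(4z + 14)).
For z > 0 we have 4z + 14 > 4z, so |(7z + 5)/(4z + 14) − (7/4)| = 78/(4(4z + 14)) < 78/(4·4z) = (39/8)/z.
Thus |(7z + 5)/(4z + 14) − (7/4)| < ε whenever z > (39/8)/ε.
Take M = (39/8)/ε. If z > M then |(7z + 5)/(4z + 14) − (7/4)| < (39/8)/z < ε.

M = (39/8)/ε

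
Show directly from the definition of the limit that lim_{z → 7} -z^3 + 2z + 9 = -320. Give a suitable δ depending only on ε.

δ = min(2, ε/191)

Let ε > 0. We want δ > 0 such that 0 < |z − 7| < δ implies |(-z^3 + 2z + 9) + 320| < ε.
(-z^3 + 2z + 9) + 320 = -z^3 + 2z + 329 = (z − 7)(-z^2 - 7z - 47).
So |(-z^3 + 2z + 9) + 320| = |z − 7|·|-z^2 - 7z - 47|.
Assume first that |z − 7| < 2, so |z| < 9. Then |-z^2 - 7z - 47| ≤ 9^2 + 7·9 + 47 = 191.
Hence |(-z^3 + 2z + 9) + 320| ≤ 191|z − 7| < ε provided |z − 7| < ε/191.
Choosing δ = min(2, ε/191) ensures both conditions, hence |(-z^3 + 2z + 9) + 320| < ε.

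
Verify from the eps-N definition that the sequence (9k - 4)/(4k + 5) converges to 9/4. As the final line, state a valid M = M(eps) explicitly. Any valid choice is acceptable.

M = (61/16)/eps

Let eps > 0. For k ≥ 1, |(9k - 4)/(4k + 5) − (9/4)| = |-61|/(4(4k + 5)) = 61/(4(4k + 5)).
Since 4k + 5 ≥ 4k for k ≥ 1, this is ≤ 61/(4·4k) = (61/16)/k.
So |(9k - 4)/(4k + 5) − (9/4)| < eps whenever k > (61/16)/eps.
Take M = (61/16)/eps. If k > M then |(9k - 4)/(4k + 5) − (9/4)| ≤ (61/16)/k < eps.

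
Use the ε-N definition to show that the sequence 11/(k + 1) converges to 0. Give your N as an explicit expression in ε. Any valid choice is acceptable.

N = 11/ε

Let ε > 0 be given. For k ≥ 1, |11/(k + 1) − 0| = 11/(k + 1) ≤ 11/k.
We need 11/k < ε, i.e. k > 11/ε.
Take N = 11/ε. If k > N then |11/(k + 1)| ≤ 11/k < ε.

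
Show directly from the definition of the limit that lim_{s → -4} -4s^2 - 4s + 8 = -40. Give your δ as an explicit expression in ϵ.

δ = min(2, ϵ/36)

Let ϵ > 0 be given. We want δ > 0 such that 0 < |s + 4| < δ implies |(-4s^2 - 4s + 8) + 40| < ϵ.
(-4s^2 - 4s + 8) + 40 = -4s^2 - 4s + 48 = (s + 4)(-4s + 12).
So |(-4s^2 - 4s + 8) + 40| = |s + 4|·|-4s + 12|.
Require δ ≤ 2. Then |s + 4| < 2 gives |s| < 6, and by the triangle inequality |-4s + 12| ≤ 4·6 + 12 = 36.
Hence |(-4s^2 - 4s + 8) + 40| ≤ 36|s + 4| < ϵ provided |s + 4| < ϵ/36.
Choosing δ = min(2, ϵ/36) ensures both conditions, hence |(-4s^2 - 4s + 8) + 40| < ϵ.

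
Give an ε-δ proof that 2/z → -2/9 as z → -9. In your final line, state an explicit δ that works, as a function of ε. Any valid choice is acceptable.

δ = min(9/2, (81/4)ε)

Fix ε > 0. We seek δ > 0 such that 0 < |z + 9| < δ implies |2/z + 2/9| < ε.
|2/z + 2/9| = 2·|-9 − z|/(9·|z|) = 2|z + 9|/(9|z|).
Require δ ≤ 9/2 so that |z| > 9 − 9/2 = 9/2, hence 9|z| > 81/2.
Then |2/z + 2/9| < 2|z + 9|/(81/2), which is < ε when |z + 9| < (81/4)ε.
Take δ = min(9/2, (81/4)ε). Then 0 < |z + 9| < δ gives both |z + 9| < 9/2 and |z + 9| < (81/4)ε, so |2/z + 2/9| < ε.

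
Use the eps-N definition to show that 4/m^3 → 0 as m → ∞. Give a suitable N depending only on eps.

N = (4/eps)^{1/3}

Let eps > 0. For m ≥ 1, |4/m^3 − 0| = 4/m^3.
4/m^3 < eps ⇔ m^3 > 4/eps ⇔ m > (4/eps)^{1/3}.
Take N = (4/eps)^{1/3}. Then m > N implies 4/m^3 < eps.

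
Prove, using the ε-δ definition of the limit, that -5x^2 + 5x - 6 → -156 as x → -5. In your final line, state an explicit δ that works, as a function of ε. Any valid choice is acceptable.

Suppose ε > 0. We want δ > 0 such that 0 < |x + 5| < δ implies |(-5x^2 + 5x - 6) + 156| < ε.
(-5x^2 + 5x - 6) + 156 = -5x^2 + 5x + 150 = (x + 5)(-5x + 30).
So |(-5x^2 + 5x - 6) + 156| = |x + 5|·|-5x + 30|.
Require δ ≤ 2. Then |x + 5| < 2 gives |x| < 7, and by the triangle inequality |-5x + 30| ≤ 5·7 + 30 = 65.
Hence |(-5x^2 + 5x - 6) + 156| ≤ 65|x + 5| < ε provided |x + 5| < ε/65.
Choosing δ = min(2, ε/65) ensures both conditions, hence |(-5x^2 + 5x - 6) + 156| < ε.

δ = min(2, ε/65)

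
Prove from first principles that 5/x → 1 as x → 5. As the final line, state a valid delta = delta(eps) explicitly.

Suppose eps > 0. We seek delta > 0 such that 0 < |x − 5| < delta implies |5/x − 1| < eps.
|5/x − 1| = 5·|5 − x|/(5·|x|) = 5|x − 5|/(5|x|).
Restrict delta ≤ 5/2. Then |x − 5| < 5/2 gives |x| > 5/2, so 5|x| > 25/2.
Then |5/x − 1| < 5|x − 5|/(25/2), which is < eps when |x − 5| < (5/2)eps.
Take delta = min(5/2, (5/2)eps). Then 0 < |x − 5| < delta gives both |x − 5| < 5/2 and |x − 5| < (5/2)eps, so |5/x − 1| < eps.

delta = min(5/2, (5/2)eps)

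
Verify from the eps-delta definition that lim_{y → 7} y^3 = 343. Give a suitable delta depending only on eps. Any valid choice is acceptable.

delta = min(1, eps/169)

Let eps > 0. We seek delta > 0 with 0 < |y − 7| < delta ⇒ |y^3 − 343| < eps.
Factor: y^3 − 343 = (y − 7)(y^2 + 7y + 49), so |y^3 − 343| = |y − 7|·|y^2 + 7y + 49|.
Restrict delta ≤ 1. Then |y − 7| < 1 gives |y| < 8, so by the triangle inequality |y^2 + 7y + 49| ≤ 8^2 + 7·8 + 49 = 169.
Hence |y^3 − 343| ≤ 169|y − 7|, which is < eps once |y − 7| < eps/169.
Take delta = min(1, eps/169). If 0 < |y − 7| < delta then both bounds hold and |y^3 − 343| ≤ 169|y − 7| < 169·(eps/169) = eps.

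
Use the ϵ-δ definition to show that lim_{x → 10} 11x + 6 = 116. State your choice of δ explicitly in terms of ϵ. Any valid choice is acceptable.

Let ϵ > 0. We need δ > 0 so that 0 < |x − 10| < δ implies |(11x + 6) − 116| < ϵ.
Since (11x + 6) − 116 = 11(x − 10), we have |(11x + 6) − 116| = 11|x − 10|.
Thus it suffices that |x − 10| < ϵ/11.
Choosing δ = ϵ/11 gives |(11x + 6) − 116| = 11|x − 10| < ϵ whenever |x − 10| < δ.

δ = ϵ/11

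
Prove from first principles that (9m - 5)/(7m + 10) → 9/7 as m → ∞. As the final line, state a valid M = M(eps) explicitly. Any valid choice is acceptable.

M = (125/49)/eps

Suppose eps > 0. For m ≥ 1, |(9m - 5)/(7m + 10) − (9/7)| = |-125|/(7(7m + 10)) = 125/(7(7m + 10)).
Since 7m + 10 ≥ 7m for m ≥ 1, this is ≤ 125/(7·7m) = (125/49)/m.
So |(9m - 5)/(7m + 10) − (9/7)| < eps whenever m > (125/49)/eps.
Take M = (125/49)/eps. If m > M then |(9m - 5)/(7m + 10) − (9/7)| ≤ (125/49)/m < eps.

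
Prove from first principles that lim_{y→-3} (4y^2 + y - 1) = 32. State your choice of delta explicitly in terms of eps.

Suppose eps > 0. We want delta > 0 such that 0 < |y + 3| < delta implies |(4y^2 + y - 1) − 32| < eps.
(4y^2 + y - 1) − 32 = 4y^2 + y - 33 = (y + 3)(4y - 11).
So |(4y^2 + y - 1) − 32| = |y + 3|·|4y - 11|.
Require delta ≤ 1. Then |y + 3| < 1 gives |y| < 4, and by the triangle inequality |4y - 11| ≤ 4·4 + 11 = 27.
Hence |(4y^2 + y - 1) − 32| ≤ 27|y + 3| < eps provided |y + 3| < eps/27.
Choosing delta = min(1, eps/27) ensures both conditions, hence |(4y^2 + y - 1) − 32| < eps.

delta = min(1, eps/27)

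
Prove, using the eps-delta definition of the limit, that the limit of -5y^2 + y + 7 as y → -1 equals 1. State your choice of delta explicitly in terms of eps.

delta = min(1, eps/16)

Let eps > 0 be given. We want delta > 0 such that 0 < |y + 1| < delta implies |(-5y^2 + y + 7) − 1| < eps.
(-5y^2 + y + 7) − 1 = -5y^2 + y + 6 = (y + 1)(-5y + 6).
So |(-5y^2 + y + 7) − 1| = |y + 1|·|-5y + 6|.
Assume first that |y + 1| < 1, so |y| < 2. Then |-5y + 6| ≤ 5·2 + 6 = 16.
Hence |(-5y^2 + y + 7) − 1| ≤ 16|y + 1| < eps provided |y + 1| < eps/16.
Choosing delta = min(1, eps/16) ensures both conditions, hence |(-5y^2 + y + 7) − 1| < eps.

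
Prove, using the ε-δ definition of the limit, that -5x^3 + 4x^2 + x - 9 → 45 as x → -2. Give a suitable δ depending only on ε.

δ = min(1, ε/114)

Suppose ε > 0. We want δ > 0 such that 0 < |x + 2| < δ implies |(-5x^3 + 4x^2 + x - 9) − 45| < ε.
(-5x^3 + 4x^2 + x - 9) − 45 = -5x^3 + 4x^2 + x - 54 = (x + 2)(-5x^2 + 14x - 27).
So |(-5x^3 + 4x^2 + x - 9) − 45| = |x + 2|·|-5x^2 + 14x - 27|.
Assume first that |x + 2| < 1, so |x| < 3. Then |-5x^2 + 14x - 27| ≤ 5·3^2 + 14·3 + 27 = 114.
Hence |(-5x^3 + 4x^2 + x - 9) − 45| ≤ 114|x + 2| < ε provided |x + 2| < ε/114.
Choosing δ = min(1, ε/114) ensures both conditions, hence |(-5x^3 + 4x^2 + x - 9) − 45| < ε.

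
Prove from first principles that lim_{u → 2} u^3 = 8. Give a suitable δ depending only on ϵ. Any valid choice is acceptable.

Fix ϵ > 0. We seek δ > 0 with 0 < |u − 2| < δ ⇒ |u^3 − 8| < ϵ.
Factor: u^3 − 8 = (u − 2)(u^2 + 2u + 4), so |u^3 − 8| = |u − 2|·|u^2 + 2u + 4|.
Impose δ ≤ 1 so that |u| < 3; then |u^2 + 2u + 4| ≤ 19.
Hence |u^3 − 8| ≤ 19|u − 2|, which is < ϵ once |u − 2| < ϵ/19.
Take δ = min(1, ϵ/19). If 0 < |u − 2| < δ then both bounds hold and |u^3 − 8| ≤ 19|u − 2| < 19·(ϵ/19) = ϵ.

δ = min(1, ϵ/19)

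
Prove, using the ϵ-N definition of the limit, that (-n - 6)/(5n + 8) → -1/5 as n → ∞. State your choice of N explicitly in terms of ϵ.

N = (22/25)/ϵ

Fix ϵ > 0. For n ≥ 1, |(-n - 6)/(5n + 8) + 1/5| = |-22|/(5(5n + 8)) = 22/(5(5n + 8)).
Since 5n + 8 ≥ 5n for n ≥ 1, this is ≤ 22/(5·5n) = (22/25)/n.
So |(-n - 6)/(5n + 8) + 1/5| < ϵ whenever n > (22/25)/ϵ.
Take N = (22/25)/ϵ. If n > N then |(-n - 6)/(5n + 8) + 1/5| ≤ (22/25)/n < ϵ.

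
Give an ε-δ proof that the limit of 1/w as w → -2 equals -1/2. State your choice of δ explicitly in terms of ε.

δ = min(1, 2ε)

Let ε > 0 be given. We seek δ > 0 such that 0 < |w + 2| < δ implies |1/w + 1/2| < ε.
|1/w + 1/2| = |-2 − w|/(2·|w|) = |w + 2|/(2|w|).
Restrict δ ≤ 1. Then |w + 2| < 1 gives |w| > 1, so 2|w| > 2.
Then |1/w + 1/2| < |w + 2|/2, which is < ε when |w + 2| < 2ε.
Take δ = min(1, 2ε). Then 0 < |w + 2| < δ gives both |w + 2| < 1 and |w + 2| < 2ε, so |1/w + 1/2| < ε.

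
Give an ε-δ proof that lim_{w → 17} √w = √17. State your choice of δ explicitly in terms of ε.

δ = min(17, √17·ε)

Fix ε > 0. We want δ > 0 such that 0 < |w − 17| < δ implies |√w − √17| < ε.
Rationalise: √w − √17 = (w − 17)/(√w + √17), so |√w − √17| = |w − 17|/(√w + √17).
Restrict δ ≤ 17 so that |w − 17| < 17 forces w > 0, and then √w + √17 > √17.
Hence |√w − √17| < |w − 17|/√17, which is < ε once |w − 17| < √17·ε.
Take δ = min(17, √17·ε). If 0 < |w − 17| < δ then w > 0 and |√w − √17| < |w − 17|/√17 < ε.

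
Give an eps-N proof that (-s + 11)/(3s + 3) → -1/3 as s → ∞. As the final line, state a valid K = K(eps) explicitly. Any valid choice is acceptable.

Let eps > 0. We seek K > 0 such that s > K implies |(-s + 11)/(3s + 3) + 1/3| < eps.
(-s + 11)/(3s + 3) + 1/3 = (3(-s + 11) − (-1)(3s + 3)) / (3(3s + 3)) = 36/(3(3s + 3)).
For s > 0 we have 3s + 3 > 3s, so |(-s + 11)/(3s + 3) + 1/3| = 36/(3(3s + 3)) < 36/(3·3s) = 4/s.
Thus |(-s + 11)/(3s + 3) + 1/3| < eps whenever s > 4/eps.
Take K = 4/eps. If s > K then |(-s + 11)/(3s + 3) + 1/3| < 4/s < eps.

K = 4/eps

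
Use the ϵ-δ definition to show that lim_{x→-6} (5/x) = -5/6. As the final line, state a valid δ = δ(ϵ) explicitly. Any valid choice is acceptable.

Let ϵ > 0. We seek δ > 0 such that 0 < |x + 6| < δ implies |5/x + 5/6| < ϵ.
|5/x + 5/6| = 5·|-6 − x|/(6·|x|) = 5|x + 6|/(6|x|).
Restrict δ ≤ 3. Then |x + 6| < 3 gives |x| > 3, so 6|x| > 18.
Then |5/x + 5/6| < 5|x + 6|/18, which is < ϵ when |x + 6| < (18/5)ϵ.
Take δ = min(3, (18/5)ϵ). Then 0 < |x + 6| < δ gives both |x + 6| < 3 and |x + 6| < (18/5)ϵ, so |5/x + 5/6| < ϵ.

δ = min(3, (18/5)ϵ)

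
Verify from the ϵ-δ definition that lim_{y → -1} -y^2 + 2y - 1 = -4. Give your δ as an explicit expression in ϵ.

Fix ϵ > 0. We want δ > 0 such that 0 < |y + 1| < δ implies |(-y^2 + 2y - 1) + 4| < ϵ.
(-y^2 + 2y - 1) + 4 = -y^2 + 2y + 3 = (y + 1)(-y + 3).
So |(-y^2 + 2y - 1) + 4| = |y + 1|·|-y + 3|.
Require δ ≤ 1. Then |y + 1| < 1 gives |y| < 2, and by the triangle inequality |-y + 3| ≤ 2 + 3 = 5.
Hence |(-y^2 + 2y - 1) + 4| ≤ 5|y + 1| < ϵ provided |y + 1| < ϵ/5.
Choosing δ = min(1, ϵ/5) ensures both conditions, hence |(-y^2 + 2y - 1) + 4| < ϵ.

δ = min(1, ϵ/5)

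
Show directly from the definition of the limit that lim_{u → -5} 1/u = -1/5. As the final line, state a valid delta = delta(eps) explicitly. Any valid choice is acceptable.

Let eps > 0 be given. We seek delta > 0 such that 0 < |u + 5| < delta implies |1/u + 1/5| < eps.
|1/u + 1/5| = |-5 − u|/(5·|u|) = |u + 5|/(5|u|).
Restrict delta ≤ 5/2. Then |u + 5| < 5/2 gives |u| > 5/2, so 5|u| > 25/2.
Then |1/u + 1/5| < |u + 5|/(25/2), which is < eps when |u + 5| < (25/2)eps.
Take delta = min(5/2, (25/2)eps). Then 0 < |u + 5| < delta gives both |u + 5| < 5/2 and |u + 5| < (25/2)eps, so |1/u + 1/5| < eps.

delta = min(5/2, (25/2)eps)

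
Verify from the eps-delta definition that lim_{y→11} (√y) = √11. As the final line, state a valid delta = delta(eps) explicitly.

delta = min(11, √11·eps)

Let eps > 0 be given. We want delta > 0 such that 0 < |y − 11| < delta implies |√y − √11| < eps.
Rationalise: √y − √11 = (y − 11)/(√y + √11), so |√y − √11| = |y − 11|/(√y + √11).
Restrict delta ≤ 11 so that |y − 11| < 11 forces y > 0, and then √y + √11 > √11.
Hence |√y − √11| < |y − 11|/√11, which is < eps once |y − 11| < √11·eps.
Take delta = min(11, √11·eps). If 0 < |y − 11| < delta then y > 0 and |√y − √11| < |y − 11|/√11 < eps.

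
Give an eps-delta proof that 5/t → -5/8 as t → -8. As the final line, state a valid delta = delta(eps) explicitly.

delta = min(4, (32/5)eps)

Suppose eps > 0. We seek delta > 0 such that 0 < |t + 8| < delta implies |5/t + 5/8| < eps.
|5/t + 5/8| = 5·|-8 − t|/(8·|t|) = 5|t + 8|/(8|t|).
Restrict delta ≤ 4. Then |t + 8| < 4 gives |t| > 4, so 8|t| > 32.
Then |5/t + 5/8| < 5|t + 8|/32, which is < eps when |t + 8| < (32/5)eps.
Take delta = min(4, (32/5)eps). Then 0 < |t + 8| < delta gives both |t + 8| < 4 and |t + 8| < (32/5)eps, so |5/t + 5/8| < eps.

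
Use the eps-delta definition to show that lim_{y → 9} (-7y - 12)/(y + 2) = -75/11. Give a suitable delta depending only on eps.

Suppose eps > 0. We want delta > 0 with 0 < |y − 9| < delta ⇒ |(-7y - 12)/(y + 2) + 75/11| < eps.
Combining over a common denominator, (-7y - 12)/(y + 2) + 75/11 = [(-7y - 12)·11 − (-75)·(y + 2)] / [11·(y + 2)] = -2(y − 9) / (11(y + 2)).
So |(-7y - 12)/(y + 2) + 75/11| = 2|y − 9| / (11·|y + 2|).
Restrict delta ≤ 11/2. Then |y − 9| < 11/2 gives |y + 2| = |(y − 9) + 11| ≥ 11 − 11/2 = 11/2.
Hence |(-7y - 12)/(y + 2) + 75/11| < 2|y − 9|/(11·(11/2)) = (4/121)|y − 9|, which is < eps once |y − 9| < (121/4)eps.
Take delta = min(11/2, (121/4)eps). Then 0 < |y − 9| < delta forces both bounds, so |(-7y - 12)/(y + 2) + 75/11| < eps.

delta = min(11/2, (121/4)eps)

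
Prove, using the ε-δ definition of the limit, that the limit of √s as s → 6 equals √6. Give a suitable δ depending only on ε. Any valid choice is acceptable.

Let ε > 0 be given. We want δ > 0 such that 0 < |s − 6| < δ implies |√s − √6| < ε.
Multiplying by the conjugate, |√s − √6| = |s − 6|/(√s + √6).
Restrict δ ≤ 6 so that |s − 6| < 6 forces s > 0, and then √s + √6 > √6.
Hence |√s − √6| < |s − 6|/√6, which is < ε once |s − 6| < √6·ε.
Take δ = min(6, √6·ε). If 0 < |s − 6| < δ then s > 0 and |√s − √6| < |s − 6|/√6 < ε.

δ = min(6, √6·ε)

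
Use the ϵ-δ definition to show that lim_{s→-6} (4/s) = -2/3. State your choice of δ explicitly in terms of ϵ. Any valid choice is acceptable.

Let ϵ > 0. We seek δ > 0 such that 0 < |s + 6| < δ implies |4/s + 2/3| < ϵ.
|4/s + 2/3| = 4·|-6 − s|/(6·|s|) = 4|s + 6|/(6|s|).
Require δ ≤ 3 so that |s| > 6 − 3 = 3, hence 6|s| > 18.
Then |4/s + 2/3| < 4|s + 6|/18, which is < ϵ when |s + 6| < (9/2)ϵ.
Take δ = min(3, (9/2)ϵ). Then 0 < |s + 6| < δ gives both |s + 6| < 3 and |s + 6| < (9/2)ϵ, so |4/s + 2/3| < ϵ.

δ = min(3, (9/2)ϵ)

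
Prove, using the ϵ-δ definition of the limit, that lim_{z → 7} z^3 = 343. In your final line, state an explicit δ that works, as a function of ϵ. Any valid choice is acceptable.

Let ϵ > 0. We seek δ > 0 with 0 < |z − 7| < δ ⇒ |z^3 − 343| < ϵ.
Factor: z^3 − 343 = (z − 7)(z^2 + 7z + 49), so |z^3 − 343| = |z − 7|·|z^2 + 7z + 49|.
Impose δ ≤ 1 so that |z| < 8; then |z^2 + 7z + 49| ≤ 169.
Hence |z^3 − 343| ≤ 169|z − 7|, which is < ϵ once |z − 7| < ϵ/169.
Take δ = min(1, ϵ/169). If 0 < |z − 7| < δ then both bounds hold and |z^3 − 343| ≤ 169|z − 7| < 169·(ϵ/169) = ϵ.

δ = min(1, ϵ/169)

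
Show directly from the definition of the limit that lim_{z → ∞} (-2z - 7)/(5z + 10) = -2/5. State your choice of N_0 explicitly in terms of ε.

N_0 = (3/5)/ε

Suppose ε > 0. We seek N_0 > 0 such that z > N_0 implies |(-2z - 7)/(5z + 10) + 2/5| < ε.
(-2z - 7)/(5z + 10) + 2/5 = (5(-2z - 7) − (-2)(5z + 10)) / (5(5z + 10)) = -15/(5(5z + 10)).
For z > 0 we have 5z + 10 > 5z, so |(-2z - 7)/(5z + 10) + 2/5| = 15/(5(5z + 10)) < 15/(5·5z) = (3/5)/z.
Thus |(-2z - 7)/(5z + 10) + 2/5| < ε whenever z > (3/5)/ε.
Take N_0 = (3/5)/ε. If z > N_0 then |(-2z - 7)/(5z + 10) + 2/5| < (3/5)/z < ε.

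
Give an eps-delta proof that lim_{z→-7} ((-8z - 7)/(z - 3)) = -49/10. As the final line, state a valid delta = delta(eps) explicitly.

delta = min(5, (50/31)eps)

Let eps > 0 be given. We want delta > 0 with 0 < |z + 7| < delta ⇒ |(-8z - 7)/(z - 3) + 49/10| < eps.
Combining over a common denominator, (-8z - 7)/(z - 3) + 49/10 = [(-8z - 7)·(-10) − 49·(z - 3)] / [(-10)·(z - 3)] = 31(z + 7) / ((-10)(z - 3)).
So |(-8z - 7)/(z - 3) + 49/10| = 31|z + 7| / (10·|z − 3|).
Require delta ≤ 5, so |z − 3| ≥ |-10| − |z + 7| > 10 − 5 = 5.
Hence |(-8z - 7)/(z - 3) + 49/10| < 31|z + 7|/(10·5) = (31/50)|z + 7|, which is < eps once |z + 7| < (50/31)eps.
Take delta = min(5, (50/31)eps). Then 0 < |z + 7| < delta forces both bounds, so |(-8z - 7)/(z - 3) + 49/10| < eps.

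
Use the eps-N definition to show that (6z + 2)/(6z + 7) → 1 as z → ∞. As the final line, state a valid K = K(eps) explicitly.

K = (5/6)/eps

Let eps > 0. We seek K > 0 such that z > K implies |(6z + 2)/(6z + 7) − 1| < eps.
(6z + 2)/(6z + 7) − 1 = (6(6z + 2) − 6(6z + 7)) / (6(6z + 7)) = -30/(6(6z + 7)).
For z > 0 we have 6z + 7 > 6z, so |(6z + 2)/(6z + 7) − 1| = 30/(6(6z + 7)) < 30/(6·6z) = (5/6)/z.
Thus |(6z + 2)/(6z + 7) − 1| < eps whenever z > (5/6)/eps.
Take K = (5/6)/eps. If z > K then |(6z + 2)/(6z + 7) − 1| < (5/6)/z < eps.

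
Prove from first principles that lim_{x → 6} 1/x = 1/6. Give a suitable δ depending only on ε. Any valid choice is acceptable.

Let ε > 0 be given. We seek δ > 0 such that 0 < |x − 6| < δ implies |1/x − (1/6)| < ε.
|1/x − (1/6)| = |6 − x|/(6·|x|) = |x − 6|/(6|x|).
Restrict δ ≤ 3. Then |x − 6| < 3 gives |x| > 3, so 6|x| > 18.
Then |1/x − (1/6)| < |x − 6|/18, which is < ε when |x − 6| < 18ε.
Take δ = min(3, 18ε). Then 0 < |x − 6| < δ gives both |x − 6| < 3 and |x − 6| < 18ε, so |1/x − (1/6)| < ε.

δ = min(3, 18ε)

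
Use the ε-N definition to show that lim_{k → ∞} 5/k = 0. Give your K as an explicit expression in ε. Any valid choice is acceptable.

Fix ε > 0. For k ≥ 1, |5/k − 0| = 5/(k) ≤ 5/k.
We need 5/k < ε, i.e. k > 5/ε.
Take K = 5/ε. If k > K then |5/k| ≤ 5/k < ε.

K = 5/ε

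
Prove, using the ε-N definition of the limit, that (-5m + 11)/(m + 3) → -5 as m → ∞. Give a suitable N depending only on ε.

N = 26/ε

Let ε > 0. For m ≥ 1, |(-5m + 11)/(m + 3) + 5| = |26|/((m + 3)) = 26/((m + 3)).
Since m + 3 ≥ m for m ≥ 1, this is ≤ 26/(m) = 26/m.
So |(-5m + 11)/(m + 3) + 5| < ε whenever m > 26/ε.
Take N = 26/ε. If m > N then |(-5m + 11)/(m + 3) + 5| ≤ 26/m < ε.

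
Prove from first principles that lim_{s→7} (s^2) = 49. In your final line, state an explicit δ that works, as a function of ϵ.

Suppose ϵ > 0. We seek δ > 0 with 0 < |s − 7| < δ ⇒ |s^2 − 49| < ϵ.
Factor: s^2 − 49 = (s − 7)(s + 7), so |s^2 − 49| = |s − 7|·|s + 7|.
Impose δ ≤ 2 so that |s| < 9; then |s + 7| ≤ 16.
Hence |s^2 − 49| ≤ 16|s − 7|, which is < ϵ once |s − 7| < ϵ/16.
Take δ = min(2, ϵ/16). If 0 < |s − 7| < δ then both bounds hold and |s^2 − 49| ≤ 16|s − 7| < 16·(ϵ/16) = ϵ.

δ = min(2, ϵ/16)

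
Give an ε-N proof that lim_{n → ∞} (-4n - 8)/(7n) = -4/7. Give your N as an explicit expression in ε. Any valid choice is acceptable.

N = (8/7)/ε

Fix ε > 0. For n ≥ 1, |(-4n - 8)/(7n) + 4/7| = |-56|/(7(7n)) = 56/(7(7n)).
Since 7n ≥ 7n for n ≥ 1, this is ≤ 56/(7·7n) = (8/7)/n.
So |(-4n - 8)/(7n) + 4/7| < ε whenever n > (8/7)/ε.
Take N = (8/7)/ε. If n > N then |(-4n - 8)/(7n) + 4/7| ≤ (8/7)/n < ε.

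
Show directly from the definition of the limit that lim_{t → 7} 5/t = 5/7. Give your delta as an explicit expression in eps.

delta = min(7/2, (49/10)eps)

Let eps > 0 be given. We seek delta > 0 such that 0 < |t − 7| < delta implies |5/t − (5/7)| < eps.
|5/t − (5/7)| = 5·|7 − t|/(7·|t|) = 5|t − 7|/(7|t|).
Require delta ≤ 7/2 so that |t| > 7 − 7/2 = 7/2, hence 7|t| > 49/2.
Then |5/t − (5/7)| < 5|t − 7|/(49/2), which is < eps when |t − 7| < (49/10)eps.
Take delta = min(7/2, (49/10)eps). Then 0 < |t − 7| < delta gives both |t − 7| < 7/2 and |t − 7| < (49/10)eps, so |5/t − (5/7)| < eps.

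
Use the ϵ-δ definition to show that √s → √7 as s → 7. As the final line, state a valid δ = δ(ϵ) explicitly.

δ = min(7, √7·ϵ)

Let ϵ > 0 be given. We want δ > 0 such that 0 < |s − 7| < δ implies |√s − √7| < ϵ.
Multiplying by the conjugate, |√s − √7| = |s − 7|/(√s + √7).
Restrict δ ≤ 7 so that |s − 7| < 7 forces s > 0, and then √s + √7 > √7.
Hence |√s − √7| < |s − 7|/√7, which is < ϵ once |s − 7| < √7·ϵ.
Take δ = min(7, √7·ϵ). If 0 < |s − 7| < δ then s > 0 and |√s − √7| < |s − 7|/√7 < ϵ.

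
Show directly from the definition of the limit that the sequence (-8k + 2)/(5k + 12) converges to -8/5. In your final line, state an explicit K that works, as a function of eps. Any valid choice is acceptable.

K = (106/25)/eps

Suppose eps > 0. For k ≥ 1, |(-8k + 2)/(5k + 12) + 8/5| = |106|/(5(5k + 12)) = 106/(5(5k + 12)).
Since 5k + 12 ≥ 5k for k ≥ 1, this is ≤ 106/(5·5k) = (106/25)/k.
So |(-8k + 2)/(5k + 12) + 8/5| < eps whenever k > (106/25)/eps.
Take K = (106/25)/eps. If k > K then |(-8k + 2)/(5k + 12) + 8/5| ≤ (106/25)/k < eps.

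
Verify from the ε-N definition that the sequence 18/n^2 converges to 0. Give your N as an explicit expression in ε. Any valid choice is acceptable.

Fix ε > 0. For n ≥ 1, |18/n^2 − 0| = 18/n^2.
18/n^2 < ε ⇔ n^2 > 18/ε ⇔ n > (18/ε)^{1/2}.
Take N = (18/ε)^{1/2}. Then n > N implies 18/n^2 < ε.

N = (18/ε)^{1/2}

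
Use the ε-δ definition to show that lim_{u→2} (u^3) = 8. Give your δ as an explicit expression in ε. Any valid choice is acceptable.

δ = min(2, ε/28)

Suppose ε > 0. We seek δ > 0 with 0 < |u − 2| < δ ⇒ |u^3 − 8| < ε.
Factor: u^3 − 8 = (u − 2)(u^2 + 2u + 4), so |u^3 − 8| = |u − 2|·|u^2 + 2u + 4|.
Impose δ ≤ 2 so that |u| < 4; then |u^2 + 2u + 4| ≤ 28.
Hence |u^3 − 8| ≤ 28|u − 2|, which is < ε once |u − 2| < ε/28.
Take δ = min(2, ε/28). If 0 < |u − 2| < δ then both bounds hold and |u^3 − 8| ≤ 28|u − 2| < 28·(ε/28) = ε.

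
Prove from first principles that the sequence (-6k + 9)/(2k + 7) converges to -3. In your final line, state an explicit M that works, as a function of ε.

M = 15/ε

Fix ε > 0. For k ≥ 1, |(-6k + 9)/(2k + 7) + 3| = |60|/(2(2k + 7)) = 60/(2(2k + 7)).
Since 2k + 7 ≥ 2k for k ≥ 1, this is ≤ 60/(2·2k) = 15/k.
So |(-6k + 9)/(2k + 7) + 3| < ε whenever k > 15/ε.
Take M = 15/ε. If k > M then |(-6k + 9)/(2k + 7) + 3| ≤ 15/k < ε.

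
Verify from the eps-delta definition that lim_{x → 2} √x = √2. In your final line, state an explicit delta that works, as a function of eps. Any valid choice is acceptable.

Let eps > 0. We want delta > 0 such that 0 < |x − 2| < delta implies |√x − √2| < eps.
Multiplying by the conjugate, |√x − √2| = |x − 2|/(√x + √2).
Restrict delta ≤ 2 so that |x − 2| < 2 forces x > 0, and then √x + √2 > √2.
Hence |√x − √2| < |x − 2|/√2, which is < eps once |x − 2| < √2·eps.
Take delta = min(2, √2·eps). If 0 < |x − 2| < delta then x > 0 and |√x − √2| < |x − 2|/√2 < eps.

delta = min(2, √2·eps)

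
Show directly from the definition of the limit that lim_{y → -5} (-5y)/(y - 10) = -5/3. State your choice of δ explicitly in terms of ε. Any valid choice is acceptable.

δ = min(15/2, (9/4)ε)

Let ε > 0. We want δ > 0 with 0 < |y + 5| < δ ⇒ |(-5y)/(y - 10) + 5/3| < ε.
Combining over a common denominator, (-5y)/(y - 10) + 5/3 = [(-5y)·(-15) − 25·(y - 10)] / [(-15)·(y - 10)] = 50(y + 5) / ((-15)(y - 10)).
So |(-5y)/(y - 10) + 5/3| = 50|y + 5| / (15·|y − 10|).
Require δ ≤ 15/2, so |y − 10| ≥ |-15| − |y + 5| > 15 − 15/2 = 15/2.
Hence |(-5y)/(y - 10) + 5/3| < 50|y + 5|/(15·(15/2)) = (4/9)|y + 5|, which is < ε once |y + 5| < (9/4)ε.
Take δ = min(15/2, (9/4)ε). Then 0 < |y + 5| < δ forces both bounds, so |(-5y)/(y - 10) + 5/3| < ε.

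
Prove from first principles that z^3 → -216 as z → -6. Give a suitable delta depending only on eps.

delta = min(1, eps/127)

Fix eps > 0. We seek delta > 0 with 0 < |z + 6| < delta ⇒ |z^3 + 216| < eps.
Factor: z^3 + 216 = (z + 6)(z^2 - 6z + 36), so |z^3 + 216| = |z + 6|·|z^2 - 6z + 36|.
Impose delta ≤ 1 so that |z| < 7; then |z^2 - 6z + 36| ≤ 127.
Hence |z^3 + 216| ≤ 127|z + 6|, which is < eps once |z + 6| < eps/127.
Take delta = min(1, eps/127). If 0 < |z + 6| < delta then both bounds hold and |z^3 + 216| ≤ 127|z + 6| < 127·(eps/127) = eps.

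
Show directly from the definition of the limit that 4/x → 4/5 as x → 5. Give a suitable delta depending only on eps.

delta = min(5/2, (25/8)eps)

Fix eps > 0. We seek delta > 0 such that 0 < |x − 5| < delta implies |4/x − (4/5)| < eps.
|4/x − (4/5)| = 4·|5 − x|/(5·|x|) = 4|x − 5|/(5|x|).
Require delta ≤ 5/2 so that |x| > 5 − 5/2 = 5/2, hence 5|x| > 25/2.
Then |4/x − (4/5)| < 4|x − 5|/(25/2), which is < eps when |x − 5| < (25/8)eps.
Take delta = min(5/2, (25/8)eps). Then 0 < |x − 5| < delta gives both |x − 5| < 5/2 and |x − 5| < (25/8)eps, so |4/x − (4/5)| < eps.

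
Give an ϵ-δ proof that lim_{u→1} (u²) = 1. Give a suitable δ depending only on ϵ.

Suppose ϵ > 0. We seek δ > 0 with 0 < |u − 1| < δ ⇒ |u² − 1| < ϵ.
Factor: u² − 1 = (u − 1)(u + 1), so |u² − 1| = |u − 1|·|u + 1|.
Impose δ ≤ 1 so that |u| < 2; then |u + 1| ≤ 3.
Hence |u² − 1| ≤ 3|u − 1|, which is < ϵ once |u − 1| < ϵ/3.
Take δ = min(1, ϵ/3). If 0 < |u − 1| < δ then both bounds hold and |u² − 1| ≤ 3|u − 1| < 3·(ϵ/3) = ϵ.

δ = min(1, ϵ/3)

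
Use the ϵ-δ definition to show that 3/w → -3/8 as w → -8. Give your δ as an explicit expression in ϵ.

Suppose ϵ > 0. We seek δ > 0 such that 0 < |w + 8| < δ implies |3/w + 3/8| < ϵ.
|3/w + 3/8| = 3·|-8 − w|/(8·|w|) = 3|w + 8|/(8|w|).
Require δ ≤ 4 so that |w| > 8 − 4 = 4, hence 8|w| > 32.
Then |3/w + 3/8| < 3|w + 8|/32, which is < ϵ when |w + 8| < (32/3)ϵ.
Take δ = min(4, (32/3)ϵ). Then 0 < |w + 8| < δ gives both |w + 8| < 4 and |w + 8| < (32/3)ϵ, so |3/w + 3/8| < ϵ.

δ = min(4, (32/3)ϵ)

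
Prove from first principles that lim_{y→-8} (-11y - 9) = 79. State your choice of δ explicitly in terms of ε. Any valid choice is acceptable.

Fix ε > 0. We need δ > 0 so that 0 < |y + 8| < δ implies |(-11y - 9) − 79| < ε.
|(-11y - 9) − 79| = |-11y - 88| = 11|y + 8|.
So 11|y + 8| < ε exactly when |y + 8| < ε/11.
Choosing δ = ε/11 gives |(-11y - 9) − 79| = 11|y + 8| < ε whenever |y + 8| < δ.

δ = ε/11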